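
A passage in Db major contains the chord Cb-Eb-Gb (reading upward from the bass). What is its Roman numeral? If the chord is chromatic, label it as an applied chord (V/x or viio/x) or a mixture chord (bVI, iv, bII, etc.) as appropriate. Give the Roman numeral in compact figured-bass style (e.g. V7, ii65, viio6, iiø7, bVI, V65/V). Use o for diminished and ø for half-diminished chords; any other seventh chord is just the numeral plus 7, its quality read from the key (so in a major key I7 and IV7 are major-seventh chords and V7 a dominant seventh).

The pitches Cb-Eb-Gb form a major triad rooted on Cb.
Cb is the lowered seventh degree of Db major (diatonic 7 would be C). This is a major triad on the lowered seventh degree (the subtonic), borrowed from the parallel minor.

bVII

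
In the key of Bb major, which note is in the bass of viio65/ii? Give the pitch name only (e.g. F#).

The applied chord viio65/ii is rooted on B: B-D-F-Ab.
The figure 65 means first inversion — the third is in the bass.

D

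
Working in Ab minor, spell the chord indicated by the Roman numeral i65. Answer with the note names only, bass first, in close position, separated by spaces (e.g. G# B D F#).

The numeral's case and figure indicate a minor seventh chord. In Ab minor its root, the first degree, is Ab.
That chord is spelled Ab-Cb-Eb-Gb.
With the 65 figure the chord is in first inversion; from the bass Cb upward in close position it reads Cb-Eb-Gb-Ab.

Cb Eb Gb Ab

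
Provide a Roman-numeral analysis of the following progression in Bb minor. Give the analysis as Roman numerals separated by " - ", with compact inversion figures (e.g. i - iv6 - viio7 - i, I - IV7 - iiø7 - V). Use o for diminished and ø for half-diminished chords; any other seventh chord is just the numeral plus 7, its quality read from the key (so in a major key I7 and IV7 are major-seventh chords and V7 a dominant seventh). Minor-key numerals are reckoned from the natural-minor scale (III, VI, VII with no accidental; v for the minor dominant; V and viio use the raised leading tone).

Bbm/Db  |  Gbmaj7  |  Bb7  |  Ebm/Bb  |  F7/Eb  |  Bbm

Bbm/Db: minor triad on Bb = scale degree 1 → i6.
Gbmaj7: root Gb is the submediant; major seventh chord there is VI7.
Bb7: a dominant seventh chord on Bb, the applied dominant of iv → V7/iv.
Ebm/Bb: minor triad on Eb = scale degree 4 → iv64.
F7/Eb: root F is the dominant; dominant seventh chord there is V42.
Bbm: root Bb is the tonic; minor triad there is i.

i6 - VI7 - V7/iv - iv64 - V42 - i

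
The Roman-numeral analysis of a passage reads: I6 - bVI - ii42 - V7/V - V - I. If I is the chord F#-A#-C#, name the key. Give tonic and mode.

F# major

The chord F# is a major triad rooted on F#; its label is I.
If F# is scale degree 1 and the mode makes that degree carry a major triad, the tonic is F# and the mode is major.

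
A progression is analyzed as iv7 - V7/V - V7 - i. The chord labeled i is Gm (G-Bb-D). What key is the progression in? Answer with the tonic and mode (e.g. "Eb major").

G minor

The chord Gm is a minor triad rooted on G; its label is i.
If G is scale degree 1 and the mode makes that degree carry a minor triad, the tonic is G and the mode is minor.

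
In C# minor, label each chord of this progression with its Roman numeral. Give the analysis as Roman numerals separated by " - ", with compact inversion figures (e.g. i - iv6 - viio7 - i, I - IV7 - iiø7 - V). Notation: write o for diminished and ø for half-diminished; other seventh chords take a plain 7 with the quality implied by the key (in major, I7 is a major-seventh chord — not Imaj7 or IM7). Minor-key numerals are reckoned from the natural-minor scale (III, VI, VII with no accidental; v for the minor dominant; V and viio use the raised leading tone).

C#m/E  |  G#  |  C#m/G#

i6 - V - i64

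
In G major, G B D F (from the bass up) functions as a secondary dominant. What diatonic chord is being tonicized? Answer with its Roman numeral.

IV

The chord is a dominant seventh chord on G.
A dominant resolves down a perfect fifth: G → C. In G major, C is scale degree 4, i.e. IV.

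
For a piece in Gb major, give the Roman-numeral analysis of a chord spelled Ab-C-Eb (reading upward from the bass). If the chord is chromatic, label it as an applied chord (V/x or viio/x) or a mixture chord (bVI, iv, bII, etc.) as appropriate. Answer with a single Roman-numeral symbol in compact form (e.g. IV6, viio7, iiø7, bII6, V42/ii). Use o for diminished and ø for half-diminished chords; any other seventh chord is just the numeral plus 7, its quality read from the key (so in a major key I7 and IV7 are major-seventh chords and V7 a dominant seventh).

V/V

Stacked in thirds the chord is Ab-C-Eb: a major triad on Ab.
Ab is not a diatonic chord root with this quality in Gb major, but it lies a perfect fifth above Db (V), so the chord functions as an applied dominant of V.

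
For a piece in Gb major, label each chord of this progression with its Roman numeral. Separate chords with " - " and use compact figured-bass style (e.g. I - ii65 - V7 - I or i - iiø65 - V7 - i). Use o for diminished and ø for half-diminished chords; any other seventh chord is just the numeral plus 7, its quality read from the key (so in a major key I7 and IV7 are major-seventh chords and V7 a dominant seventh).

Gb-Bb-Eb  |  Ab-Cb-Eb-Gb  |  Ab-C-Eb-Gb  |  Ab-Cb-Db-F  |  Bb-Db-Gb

vi6 - ii7 - V7/V - V43 - I6

Gb-Bb-Eb: minor triad on Eb = scale degree 6 → vi6.
Ab-Cb-Eb-Gb has root Ab, degree 2 in Gb major, so ii7.
Ab-C-Eb-Gb: chromatic; Ab is V of V, so V7/V.
Ab-Cb-Db-F has root Db, degree 5 in Gb major, so V43.
Bb-Db-Gb: root Gb is the tonic; major triad there is I6.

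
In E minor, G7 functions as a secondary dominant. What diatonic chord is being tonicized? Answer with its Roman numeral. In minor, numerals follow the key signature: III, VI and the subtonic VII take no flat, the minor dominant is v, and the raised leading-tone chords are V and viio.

The chord is a dominant seventh chord on G.
A dominant resolves down a perfect fifth: G → C. In E minor, C is scale degree 6, i.e. VI.

VI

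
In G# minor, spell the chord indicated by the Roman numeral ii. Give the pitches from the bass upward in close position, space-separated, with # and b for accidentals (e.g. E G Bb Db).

Scale degree 2 in G# minor is A#; here the chord built on it is altered to a minor triad. ii is the minor supertonic, borrowed from the parallel major (the Dorian ii).
So the chord is A#-C#-E#.

A# C# E#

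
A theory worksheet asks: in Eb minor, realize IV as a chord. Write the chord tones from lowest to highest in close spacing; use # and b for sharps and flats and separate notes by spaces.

Scale degree 4 in Eb minor is Ab; here the chord built on it is altered to a major triad. IV is the major subdominant, borrowed from the parallel major.
So the chord is Ab-C-Eb, a major triad.

Ab C Eb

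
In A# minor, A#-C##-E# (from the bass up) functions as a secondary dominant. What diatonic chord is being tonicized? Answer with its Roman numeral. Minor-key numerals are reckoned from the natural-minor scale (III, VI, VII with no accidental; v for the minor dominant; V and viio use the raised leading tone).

iv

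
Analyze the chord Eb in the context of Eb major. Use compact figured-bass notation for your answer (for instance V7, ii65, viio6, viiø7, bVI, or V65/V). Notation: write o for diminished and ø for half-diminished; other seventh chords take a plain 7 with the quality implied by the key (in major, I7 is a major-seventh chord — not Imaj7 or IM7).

The pitches Eb-G-Bb form a major triad rooted on Eb.
In Eb major, Eb is the tonic; the diatonic major triad there is I.

I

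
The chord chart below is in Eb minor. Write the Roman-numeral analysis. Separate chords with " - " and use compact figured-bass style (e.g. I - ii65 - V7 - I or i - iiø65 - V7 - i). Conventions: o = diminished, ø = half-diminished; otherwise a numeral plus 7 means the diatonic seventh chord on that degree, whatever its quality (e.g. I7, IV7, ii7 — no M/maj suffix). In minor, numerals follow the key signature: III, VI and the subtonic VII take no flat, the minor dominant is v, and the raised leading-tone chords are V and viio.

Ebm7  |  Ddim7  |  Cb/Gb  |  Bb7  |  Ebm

i7 - viio7 - VI64 - V7 - i

Ebm7: minor seventh chord on Eb = scale degree 1 → i7.
Ddim7 has root D, degree 7 in Eb minor, so viio7.
Cb/Gb: root Cb is the submediant; major triad there is VI64.
Bb7 has root Bb, degree 5 in Eb minor, so V7.
Ebm: root Eb is the tonic; minor triad there is i.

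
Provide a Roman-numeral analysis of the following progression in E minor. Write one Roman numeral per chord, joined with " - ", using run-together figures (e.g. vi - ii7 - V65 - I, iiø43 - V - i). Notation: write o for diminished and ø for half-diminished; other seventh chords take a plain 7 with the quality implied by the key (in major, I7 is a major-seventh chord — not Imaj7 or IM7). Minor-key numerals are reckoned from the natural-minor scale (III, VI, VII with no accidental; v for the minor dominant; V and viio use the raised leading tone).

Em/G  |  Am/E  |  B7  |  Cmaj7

Em/G: minor triad on E = scale degree 1 → i6.
Am/E: minor triad on A = scale degree 4 → iv64.
B7: root B is the dominant; dominant seventh chord there is V7.
Cmaj7 has root C, degree 6 in E minor, so VI7.

i6 - iv64 - V7 - VI7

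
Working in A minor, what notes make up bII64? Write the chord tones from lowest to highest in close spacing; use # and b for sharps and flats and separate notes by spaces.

F Bb D

bII64 is the Neapolitan chord — a major triad on the lowered second degree. In A minor that root is Bb.
So the chord is Bb-D-F, a major triad.
The figured bass 64 indicates second inversion, placing the fifth (F) in the bass: F-Bb-D.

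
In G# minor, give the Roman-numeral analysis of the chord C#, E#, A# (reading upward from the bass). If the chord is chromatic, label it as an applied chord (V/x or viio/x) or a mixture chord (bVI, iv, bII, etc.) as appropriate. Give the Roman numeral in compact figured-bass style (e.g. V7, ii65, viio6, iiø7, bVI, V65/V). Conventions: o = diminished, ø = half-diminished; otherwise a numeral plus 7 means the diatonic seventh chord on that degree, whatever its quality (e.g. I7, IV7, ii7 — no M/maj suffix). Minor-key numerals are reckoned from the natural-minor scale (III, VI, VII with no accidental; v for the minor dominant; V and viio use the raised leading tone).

ii6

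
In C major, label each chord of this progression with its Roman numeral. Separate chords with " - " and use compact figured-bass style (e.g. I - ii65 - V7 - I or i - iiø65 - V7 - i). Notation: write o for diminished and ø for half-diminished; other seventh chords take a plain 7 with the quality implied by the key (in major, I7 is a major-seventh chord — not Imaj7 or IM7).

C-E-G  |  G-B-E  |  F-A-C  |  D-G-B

I - iii6 - IV - V64

C-E-G: major triad on C = scale degree 1 → I.
G-B-E: minor triad on E = scale degree 3 → iii6.
F-A-C has root F, degree 4 in C major, so IV.
D-G-B: major triad on G = scale degree 5 → V64.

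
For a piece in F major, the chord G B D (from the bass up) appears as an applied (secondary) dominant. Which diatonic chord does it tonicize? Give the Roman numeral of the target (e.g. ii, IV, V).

V

The chord is a major triad on G.
A dominant resolves down a perfect fifth: G → C. In F major, C is scale degree 5, i.e. V.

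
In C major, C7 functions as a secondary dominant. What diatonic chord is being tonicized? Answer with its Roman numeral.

IV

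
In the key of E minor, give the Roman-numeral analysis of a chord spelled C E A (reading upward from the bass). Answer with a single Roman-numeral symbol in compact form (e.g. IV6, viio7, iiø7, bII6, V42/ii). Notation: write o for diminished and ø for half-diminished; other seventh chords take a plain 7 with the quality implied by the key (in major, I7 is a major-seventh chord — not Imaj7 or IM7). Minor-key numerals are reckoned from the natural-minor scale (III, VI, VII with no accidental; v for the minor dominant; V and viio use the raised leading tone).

iv6

The pitches A-C-E form a minor triad rooted on A.
A is scale degree 4 in E minor, and a minor triad on that degree is written iv.
With C in the bass the chord is in first inversion, so the figured bass is 6.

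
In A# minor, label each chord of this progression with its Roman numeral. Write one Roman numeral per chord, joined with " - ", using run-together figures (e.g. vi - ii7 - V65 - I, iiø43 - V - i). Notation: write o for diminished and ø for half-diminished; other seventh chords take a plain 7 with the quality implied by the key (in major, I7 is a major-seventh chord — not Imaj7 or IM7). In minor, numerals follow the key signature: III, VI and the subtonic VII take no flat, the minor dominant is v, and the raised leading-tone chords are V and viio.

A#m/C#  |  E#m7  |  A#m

A#m/C# has root A#, degree 1 in A# minor, so i6.
E#m7: root E# is the dominant; minor seventh chord there is v7.
A#m: minor triad on A# = scale degree 1 → i.

i6 - v7 - i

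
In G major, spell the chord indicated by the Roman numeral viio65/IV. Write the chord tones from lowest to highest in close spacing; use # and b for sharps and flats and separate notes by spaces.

D F Ab B

The slash marks an applied leading-tone chord: viio of IV. In G major, IV is C, so the leading tone to it is B, a half step below.
Building a fully diminished seventh chord on B gives B-D-F-Ab.
The figured bass 65 indicates first inversion, placing the third (D) in the bass: D-F-Ab-B.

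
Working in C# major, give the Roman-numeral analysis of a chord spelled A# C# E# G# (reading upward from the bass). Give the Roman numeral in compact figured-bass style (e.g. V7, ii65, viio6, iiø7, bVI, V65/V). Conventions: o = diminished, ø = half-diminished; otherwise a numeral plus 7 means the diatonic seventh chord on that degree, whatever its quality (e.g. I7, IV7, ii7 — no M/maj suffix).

vi7

Stacked in thirds the chord is A#-C#-E#-G#: a minor seventh chord on A#.
In C# major, A# is the submediant; the diatonic minor seventh chord there is vi7.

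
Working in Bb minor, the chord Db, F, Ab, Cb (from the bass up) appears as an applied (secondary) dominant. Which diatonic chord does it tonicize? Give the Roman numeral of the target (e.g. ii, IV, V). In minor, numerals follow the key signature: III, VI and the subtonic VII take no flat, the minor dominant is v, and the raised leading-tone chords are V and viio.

VI

The chord is a dominant seventh chord on Db.
A dominant resolves down a perfect fifth: Db → Gb. In Bb minor, Gb is scale degree 6, i.e. VI.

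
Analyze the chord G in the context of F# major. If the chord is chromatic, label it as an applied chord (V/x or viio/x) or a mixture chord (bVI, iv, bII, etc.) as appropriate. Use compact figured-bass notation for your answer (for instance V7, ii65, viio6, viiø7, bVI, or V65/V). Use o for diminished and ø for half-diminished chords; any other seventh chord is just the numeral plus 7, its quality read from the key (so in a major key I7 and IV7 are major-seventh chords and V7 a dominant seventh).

bII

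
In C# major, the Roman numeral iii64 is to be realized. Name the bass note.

B#

iii in C# major has root E#; the chord is E#-G#-B#.
The figure 64 means second inversion — the fifth is in the bass.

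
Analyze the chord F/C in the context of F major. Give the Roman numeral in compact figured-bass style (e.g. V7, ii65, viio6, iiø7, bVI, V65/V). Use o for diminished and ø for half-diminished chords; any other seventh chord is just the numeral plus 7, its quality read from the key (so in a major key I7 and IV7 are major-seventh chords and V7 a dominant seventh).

I64

Stacked in thirds the chord is F-A-C: a major triad on F.
F is scale degree 1 in F major, and a major triad on that degree is written I.
With C in the bass the chord is in second inversion, so the figured bass is 64.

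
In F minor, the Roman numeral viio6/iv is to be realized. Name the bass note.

C

The applied chord viio6/iv is rooted on A: A-C-Eb.
The figure 6 means first inversion — the third is in the bass.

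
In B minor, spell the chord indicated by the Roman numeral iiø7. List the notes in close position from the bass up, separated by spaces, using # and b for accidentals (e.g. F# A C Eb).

C# E G B

In B minor, scale degree 2 is C#, and the diatonic chord built there is a half-diminished seventh chord.
Stacking thirds from C# gives C#-E-G-B.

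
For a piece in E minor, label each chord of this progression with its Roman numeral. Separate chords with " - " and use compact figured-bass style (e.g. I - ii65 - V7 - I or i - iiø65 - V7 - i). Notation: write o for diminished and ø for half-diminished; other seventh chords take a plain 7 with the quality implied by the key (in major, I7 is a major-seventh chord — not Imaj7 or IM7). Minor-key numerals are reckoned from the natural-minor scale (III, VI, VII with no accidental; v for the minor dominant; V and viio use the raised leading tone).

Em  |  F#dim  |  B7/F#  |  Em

i - iio - V43 - i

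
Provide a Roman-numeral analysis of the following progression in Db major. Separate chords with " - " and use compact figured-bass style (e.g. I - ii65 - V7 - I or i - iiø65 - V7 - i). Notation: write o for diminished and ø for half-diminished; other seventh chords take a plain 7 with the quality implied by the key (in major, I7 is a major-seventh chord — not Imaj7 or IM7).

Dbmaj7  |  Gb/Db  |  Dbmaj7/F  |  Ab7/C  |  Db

I7 - IV64 - I65 - V65 - I

Dbmaj7: root Db is the tonic; major seventh chord there is I7.
Gb/Db: root Gb is the subdominant; major triad there is IV64.
Dbmaj7/F has root Db, degree 1 in Db major, so I65.
Ab7/C: dominant seventh chord on Ab = scale degree 5 → V65.
Db: major triad on Db = scale degree 1 → I.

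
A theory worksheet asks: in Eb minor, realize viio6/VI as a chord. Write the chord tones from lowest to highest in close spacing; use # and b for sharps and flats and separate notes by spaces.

viio6/VI is a secondary leading-tone chord. The target VI is Cb in Eb minor; the applied chord is rooted a semitone below, on Bb.
Building a diminished triad on Bb gives Bb-Db-Fb.
The figured bass 6 indicates first inversion, placing the third (Db) in the bass: Db-Fb-Bb.

Db Fb Bb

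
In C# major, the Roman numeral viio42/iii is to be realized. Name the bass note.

The applied chord viio42/iii is rooted on D##: D##-F##-A#-C#.
The figure 42 means third inversion — the seventh is in the bass.

C#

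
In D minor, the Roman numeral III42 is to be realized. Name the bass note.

E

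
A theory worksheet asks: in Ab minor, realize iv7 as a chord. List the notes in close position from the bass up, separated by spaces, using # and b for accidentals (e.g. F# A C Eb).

Db Fb Ab Cb

In Ab minor, scale degree 4 is Db, and the diatonic chord built there is a minor seventh chord.
That chord is spelled Db-Fb-Ab-Cb.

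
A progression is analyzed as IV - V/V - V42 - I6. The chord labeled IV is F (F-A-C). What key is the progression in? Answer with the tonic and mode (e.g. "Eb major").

C major

The anchor chord is a major triad on F, labeled IV.
IV on F implies F is the subdominant; that puts the tonic at C, and the uppercase numeral fits major mode.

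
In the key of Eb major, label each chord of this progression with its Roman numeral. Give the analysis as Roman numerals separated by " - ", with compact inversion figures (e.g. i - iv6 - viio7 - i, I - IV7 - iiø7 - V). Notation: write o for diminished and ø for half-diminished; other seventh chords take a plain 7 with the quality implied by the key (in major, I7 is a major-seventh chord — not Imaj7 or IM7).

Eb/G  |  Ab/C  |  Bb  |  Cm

I6 - IV6 - V - vi

Eb/G has root Eb, degree 1 in Eb major, so I6.
Ab/C: major triad on Ab = scale degree 4 → IV6.
Bb: major triad on Bb = scale degree 5 → V.
Cm has root C, degree 6 in Eb major, so vi.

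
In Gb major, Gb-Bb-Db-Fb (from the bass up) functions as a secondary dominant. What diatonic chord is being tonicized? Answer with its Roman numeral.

IV

The chord is a dominant seventh chord on Gb.
A dominant resolves down a perfect fifth: Gb → Cb. In Gb major, Cb is scale degree 4, i.e. IV.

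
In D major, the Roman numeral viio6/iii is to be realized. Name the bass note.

The applied chord viio6/iii is rooted on E#: E#-G#-B.
The figure 6 means first inversion — the third is in the bass.

G#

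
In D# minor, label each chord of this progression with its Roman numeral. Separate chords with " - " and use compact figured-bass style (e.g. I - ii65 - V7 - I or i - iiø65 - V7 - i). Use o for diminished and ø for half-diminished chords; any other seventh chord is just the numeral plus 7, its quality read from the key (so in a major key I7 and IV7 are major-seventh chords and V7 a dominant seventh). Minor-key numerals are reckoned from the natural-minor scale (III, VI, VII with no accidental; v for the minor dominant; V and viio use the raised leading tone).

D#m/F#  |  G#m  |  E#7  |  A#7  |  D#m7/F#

D#m/F#: minor triad on D# = scale degree 1 → i6.
G#m: root G# is the subdominant; minor triad there is iv.
E#7: chromatic; E# is V of V, so V7/V.
A#7: root A# is the dominant; dominant seventh chord there is V7.
D#m7/F#: minor seventh chord on D# = scale degree 1 → i65.

i6 - iv - V7/V - V7 - i65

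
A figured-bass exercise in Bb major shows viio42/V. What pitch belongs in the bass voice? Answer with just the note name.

Db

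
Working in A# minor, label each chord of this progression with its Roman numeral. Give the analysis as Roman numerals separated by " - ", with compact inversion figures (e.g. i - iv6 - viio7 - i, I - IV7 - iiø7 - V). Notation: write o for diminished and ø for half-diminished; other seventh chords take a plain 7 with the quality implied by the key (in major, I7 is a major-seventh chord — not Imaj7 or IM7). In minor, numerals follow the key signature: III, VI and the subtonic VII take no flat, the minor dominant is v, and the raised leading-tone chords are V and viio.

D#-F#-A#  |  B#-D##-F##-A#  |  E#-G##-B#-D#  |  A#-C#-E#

D#-F#-A# has root D#, degree 4 in A# minor, so iv.
B#-D##-F##-A# is the secondary dominant of V (dominant seventh chord on B#): V7/V.
E#-G##-B#-D#: dominant seventh chord on E# = scale degree 5 → V7.
A#-C#-E#: root A# is the tonic; minor triad there is i.

iv - V7/V - V7 - i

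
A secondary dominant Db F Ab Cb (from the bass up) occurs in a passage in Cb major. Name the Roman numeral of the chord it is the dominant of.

The chord is a dominant seventh chord on Db.
A dominant resolves down a perfect fifth: Db → Gb. In Cb major, Gb is scale degree 5, i.e. V.

V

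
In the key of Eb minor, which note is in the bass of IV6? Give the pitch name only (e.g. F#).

C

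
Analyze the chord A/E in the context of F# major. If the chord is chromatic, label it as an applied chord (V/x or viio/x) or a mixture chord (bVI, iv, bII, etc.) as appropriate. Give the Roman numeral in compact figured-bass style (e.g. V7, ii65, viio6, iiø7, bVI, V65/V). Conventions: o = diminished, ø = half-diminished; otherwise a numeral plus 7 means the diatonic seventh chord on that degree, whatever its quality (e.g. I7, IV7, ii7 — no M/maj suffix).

bIII64

Stacked in thirds the chord is A-C#-E: a major triad on A.
A is the lowered third degree of F# major (diatonic 3 would be A#). This is a major triad on the lowered third degree, borrowed from the parallel minor.
With E in the bass the chord is in second inversion, so the figured bass is 64.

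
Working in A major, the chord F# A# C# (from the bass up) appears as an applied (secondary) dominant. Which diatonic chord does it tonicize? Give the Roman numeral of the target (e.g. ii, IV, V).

ii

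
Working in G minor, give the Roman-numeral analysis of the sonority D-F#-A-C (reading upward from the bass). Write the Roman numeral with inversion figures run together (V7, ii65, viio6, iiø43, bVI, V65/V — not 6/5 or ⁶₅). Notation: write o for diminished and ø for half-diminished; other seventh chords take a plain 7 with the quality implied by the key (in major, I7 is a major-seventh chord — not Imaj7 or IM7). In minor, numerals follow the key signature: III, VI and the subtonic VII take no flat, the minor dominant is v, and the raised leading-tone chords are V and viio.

V7

Stacked in thirds the chord is D-F#-A-C: a dominant seventh chord on D.
In G minor, D is the dominant; the diatonic dominant seventh chord there is V7.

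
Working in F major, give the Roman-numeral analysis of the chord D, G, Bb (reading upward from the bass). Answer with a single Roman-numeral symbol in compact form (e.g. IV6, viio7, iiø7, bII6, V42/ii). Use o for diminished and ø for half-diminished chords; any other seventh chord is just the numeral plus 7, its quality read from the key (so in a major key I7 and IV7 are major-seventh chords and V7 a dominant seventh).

ii64

Stacked in thirds the chord is G-Bb-D: a minor triad on G.
G is scale degree 2 in F major, and a minor triad on that degree is written ii.
With D in the bass the chord is in second inversion, so the figured bass is 64.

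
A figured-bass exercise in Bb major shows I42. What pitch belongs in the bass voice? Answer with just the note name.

A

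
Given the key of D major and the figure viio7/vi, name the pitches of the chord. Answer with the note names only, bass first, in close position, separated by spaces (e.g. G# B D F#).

A# C# E G

The slash marks an applied leading-tone chord: viio of vi. In D major, vi is B, so the leading tone to it is A#, a half step below.
Building a fully diminished seventh chord on A# gives A#-C#-E-G.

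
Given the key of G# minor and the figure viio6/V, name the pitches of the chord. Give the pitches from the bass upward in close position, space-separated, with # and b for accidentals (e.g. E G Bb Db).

E# G# C##

viio6/V is a secondary leading-tone chord. The target V is D# in G# minor; the applied chord is rooted a semitone below, on C##.
Building a diminished triad on C## gives C##-E#-G#.
The figured bass 6 indicates first inversion, placing the third (E#) in the bass: E#-G#-C##.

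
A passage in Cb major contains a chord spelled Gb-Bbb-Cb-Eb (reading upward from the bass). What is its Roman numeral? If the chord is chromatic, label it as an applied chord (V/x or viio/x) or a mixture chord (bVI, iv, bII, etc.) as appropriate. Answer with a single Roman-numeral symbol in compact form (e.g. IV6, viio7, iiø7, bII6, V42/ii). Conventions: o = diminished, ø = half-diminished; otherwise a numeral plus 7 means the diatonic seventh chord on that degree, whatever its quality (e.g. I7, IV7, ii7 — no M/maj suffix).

Stacked in thirds the chord is Cb-Eb-Gb-Bbb: a dominant seventh chord on Cb.
Cb is not a diatonic chord root with this quality in Cb major, but it lies a perfect fifth above Fb (IV), so the chord functions as an applied dominant of IV.
With Gb in the bass the chord is in second inversion, so the figured bass is 43.

V43/IV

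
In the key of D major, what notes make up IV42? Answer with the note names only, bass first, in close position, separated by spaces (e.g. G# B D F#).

F# G B D

In D major, the subdominant is G, and the diatonic chord built there is a major seventh chord.
That chord is spelled G-B-D-F#.
With the 42 figure the chord is in third inversion; from the bass F# upward in close position it reads F#-G-B-D.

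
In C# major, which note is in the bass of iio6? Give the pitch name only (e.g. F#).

F#

iio in C# major has root D#; the chord is D#-F#-A.
The figure 6 means first inversion — the third is in the bass.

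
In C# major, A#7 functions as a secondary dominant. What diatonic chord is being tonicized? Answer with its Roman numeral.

ii

The chord is a dominant seventh chord on A#.
A dominant resolves down a perfect fifth: A# → D#. In C# major, D# is scale degree 2, i.e. ii.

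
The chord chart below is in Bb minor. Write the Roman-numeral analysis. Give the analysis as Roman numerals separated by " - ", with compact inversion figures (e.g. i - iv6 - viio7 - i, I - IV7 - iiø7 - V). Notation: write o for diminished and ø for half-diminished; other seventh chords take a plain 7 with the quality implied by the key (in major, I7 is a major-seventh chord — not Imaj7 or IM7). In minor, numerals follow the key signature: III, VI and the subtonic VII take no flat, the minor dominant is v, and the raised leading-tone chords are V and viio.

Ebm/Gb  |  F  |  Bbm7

Ebm/Gb: minor triad on Eb = scale degree 4 → iv6.
F: major triad on F = scale degree 5 → V.
Bbm7 has root Bb, degree 1 in Bb minor, so i7.

iv6 - V - i7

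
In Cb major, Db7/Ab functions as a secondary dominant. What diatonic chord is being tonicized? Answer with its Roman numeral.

The chord is a dominant seventh chord on Db.
A dominant resolves down a perfect fifth: Db → Gb. In Cb major, Gb is scale degree 5, i.e. V.

V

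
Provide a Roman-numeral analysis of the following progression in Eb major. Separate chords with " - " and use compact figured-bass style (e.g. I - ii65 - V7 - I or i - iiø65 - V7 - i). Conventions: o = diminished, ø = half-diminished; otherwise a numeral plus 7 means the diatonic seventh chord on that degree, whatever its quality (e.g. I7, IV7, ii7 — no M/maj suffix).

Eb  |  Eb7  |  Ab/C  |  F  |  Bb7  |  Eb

I - V7/IV - IV6 - V/V - V7 - I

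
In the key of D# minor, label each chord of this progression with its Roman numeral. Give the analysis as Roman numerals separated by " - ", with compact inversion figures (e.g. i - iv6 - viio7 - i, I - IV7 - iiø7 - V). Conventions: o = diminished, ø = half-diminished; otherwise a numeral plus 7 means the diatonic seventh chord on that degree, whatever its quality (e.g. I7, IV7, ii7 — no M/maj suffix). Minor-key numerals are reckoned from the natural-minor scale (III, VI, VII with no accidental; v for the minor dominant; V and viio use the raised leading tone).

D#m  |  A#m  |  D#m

D#m: minor triad on D# = scale degree 1 → i.
A#m: minor triad on A# = scale degree 5 → v.
D#m: minor triad on D# = scale degree 1 → i.

i - v - i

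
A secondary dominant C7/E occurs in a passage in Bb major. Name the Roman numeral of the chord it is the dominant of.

V

The chord is a dominant seventh chord on C.
A dominant resolves down a perfect fifth: C → F. In Bb major, F is scale degree 5, i.e. V.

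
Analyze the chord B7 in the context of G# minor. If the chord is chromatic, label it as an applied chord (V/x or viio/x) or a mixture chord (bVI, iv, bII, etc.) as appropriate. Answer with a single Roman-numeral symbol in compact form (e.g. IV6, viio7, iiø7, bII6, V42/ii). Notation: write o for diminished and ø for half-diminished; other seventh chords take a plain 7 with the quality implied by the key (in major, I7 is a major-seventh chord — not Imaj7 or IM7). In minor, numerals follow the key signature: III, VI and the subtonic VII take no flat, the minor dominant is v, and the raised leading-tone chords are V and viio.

V7/VI

Stacked in thirds the chord is B-D#-F#-A: a dominant seventh chord on B.
B is not a diatonic chord root with this quality in G# minor, but it lies a perfect fifth above E (VI), so the chord functions as an applied dominant of VI.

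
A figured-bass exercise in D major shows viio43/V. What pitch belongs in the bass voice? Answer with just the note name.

The applied chord viio43/V is rooted on G#: G#-B-D-F.
The figure 43 means second inversion — the fifth is in the bass.

D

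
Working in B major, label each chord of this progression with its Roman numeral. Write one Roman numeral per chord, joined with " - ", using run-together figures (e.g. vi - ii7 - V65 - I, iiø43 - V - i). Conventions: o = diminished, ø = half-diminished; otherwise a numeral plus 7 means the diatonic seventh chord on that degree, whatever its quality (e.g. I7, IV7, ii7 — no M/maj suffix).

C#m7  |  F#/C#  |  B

ii7 - V64 - I

C#m7: minor seventh chord on C# = scale degree 2 → ii7.
F#/C# has root F#, degree 5 in B major, so V64.
B: major triad on B = scale degree 1 → I.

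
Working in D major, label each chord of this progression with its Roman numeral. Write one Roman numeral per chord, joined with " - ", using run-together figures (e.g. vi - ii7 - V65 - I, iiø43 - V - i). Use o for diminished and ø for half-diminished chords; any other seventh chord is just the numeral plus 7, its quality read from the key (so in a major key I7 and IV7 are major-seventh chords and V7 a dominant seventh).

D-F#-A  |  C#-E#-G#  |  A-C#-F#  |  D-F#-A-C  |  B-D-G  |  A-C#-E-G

D-F#-A: root D is the tonic; major triad there is I.
C#-E#-G#: a major triad on C#, the applied dominant of iii → V/iii.
A-C#-F# has root F#, degree 3 in D major, so iii6.
D-F#-A-C: a dominant seventh chord on D, the applied dominant of IV → V7/IV.
B-D-G: root G is the subdominant; major triad there is IV6.
A-C#-E-G: root A is the dominant; dominant seventh chord there is V7.

I - V/iii - iii6 - V7/IV - IV6 - V7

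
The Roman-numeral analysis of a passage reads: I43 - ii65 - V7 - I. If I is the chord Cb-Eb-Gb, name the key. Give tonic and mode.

Cb major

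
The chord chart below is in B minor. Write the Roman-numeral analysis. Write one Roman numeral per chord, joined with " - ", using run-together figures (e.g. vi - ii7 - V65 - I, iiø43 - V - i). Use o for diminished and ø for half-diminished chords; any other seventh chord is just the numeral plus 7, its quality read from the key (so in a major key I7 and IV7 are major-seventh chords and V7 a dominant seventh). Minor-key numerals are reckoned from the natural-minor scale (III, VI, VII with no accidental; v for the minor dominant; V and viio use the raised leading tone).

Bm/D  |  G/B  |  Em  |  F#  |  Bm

Bm/D: minor triad on B = scale degree 1 → i6.
G/B has root G, degree 6 in B minor, so VI6.
Em: root E is the subdominant; minor triad there is iv.
F#: major triad on F# = scale degree 5 → V.
Bm: minor triad on B = scale degree 1 → i.

i6 - VI6 - iv - V - i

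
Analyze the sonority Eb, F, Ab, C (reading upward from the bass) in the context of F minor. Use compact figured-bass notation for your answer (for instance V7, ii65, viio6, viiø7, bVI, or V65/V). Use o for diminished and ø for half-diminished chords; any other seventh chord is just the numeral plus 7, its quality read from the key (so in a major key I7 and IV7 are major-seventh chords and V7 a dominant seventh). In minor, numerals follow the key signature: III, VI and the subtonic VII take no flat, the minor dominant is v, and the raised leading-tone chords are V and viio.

Stacked in thirds the chord is F-Ab-C-Eb: a minor seventh chord on F.
In F minor, F is the tonic; the diatonic minor seventh chord there is i7.
With Eb in the bass the chord is in third inversion, so the figured bass is 42.

i42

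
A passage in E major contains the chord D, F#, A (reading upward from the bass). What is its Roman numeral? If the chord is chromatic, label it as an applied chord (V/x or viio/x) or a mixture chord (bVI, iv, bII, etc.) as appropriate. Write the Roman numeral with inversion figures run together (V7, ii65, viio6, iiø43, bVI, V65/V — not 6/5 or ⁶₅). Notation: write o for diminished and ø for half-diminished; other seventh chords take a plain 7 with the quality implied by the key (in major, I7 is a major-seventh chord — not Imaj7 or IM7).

Stacked in thirds the chord is D-F#-A: a major triad on D.
D is the lowered seventh degree of E major (diatonic 7 would be D#). This is a major triad on the lowered seventh degree (the subtonic), borrowed from the parallel minor.

bVII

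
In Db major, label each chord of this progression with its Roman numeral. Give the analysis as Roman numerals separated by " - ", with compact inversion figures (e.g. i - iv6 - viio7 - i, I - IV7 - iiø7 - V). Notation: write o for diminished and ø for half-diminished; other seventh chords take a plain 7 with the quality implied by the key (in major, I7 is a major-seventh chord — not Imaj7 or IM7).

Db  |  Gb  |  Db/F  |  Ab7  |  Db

I - IV - I6 - V7 - I

Db: root Db is the tonic; major triad there is I.
Gb: root Gb is the subdominant; major triad there is IV.
Db/F: major triad on Db = scale degree 1 → I6.
Ab7: dominant seventh chord on Ab = scale degree 5 → V7.
Db has root Db, degree 1 in Db major, so I.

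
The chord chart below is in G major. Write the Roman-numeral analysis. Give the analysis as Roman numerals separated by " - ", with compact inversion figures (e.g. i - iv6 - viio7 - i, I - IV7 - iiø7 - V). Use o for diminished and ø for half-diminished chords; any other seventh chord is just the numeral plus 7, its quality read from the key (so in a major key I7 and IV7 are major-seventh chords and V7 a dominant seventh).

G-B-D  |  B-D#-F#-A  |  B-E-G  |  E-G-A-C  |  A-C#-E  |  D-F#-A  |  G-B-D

I - V7/vi - vi64 - ii43 - V/V - V - I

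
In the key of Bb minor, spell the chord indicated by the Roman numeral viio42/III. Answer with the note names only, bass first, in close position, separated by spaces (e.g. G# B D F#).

Bbb C Eb Gb

viio42/III is a secondary leading-tone chord. The target III is Db in Bb minor; the applied chord is rooted a semitone below, on C.
Building a fully diminished seventh chord on C gives C-Eb-Gb-Bbb.
The figured bass 42 indicates third inversion, placing the seventh (Bbb) in the bass: Bbb-C-Eb-Gb.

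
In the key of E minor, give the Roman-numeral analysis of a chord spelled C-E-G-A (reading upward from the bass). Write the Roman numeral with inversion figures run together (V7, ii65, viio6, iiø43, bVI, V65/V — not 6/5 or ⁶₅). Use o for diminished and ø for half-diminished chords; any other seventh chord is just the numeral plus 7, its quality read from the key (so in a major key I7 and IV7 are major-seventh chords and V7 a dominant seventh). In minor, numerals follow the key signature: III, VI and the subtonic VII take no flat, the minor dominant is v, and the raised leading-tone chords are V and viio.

iv65

Stacked in thirds the chord is A-C-E-G: a minor seventh chord on A.
A is scale degree 4 in E minor, and a minor seventh chord on that degree is written iv7.
With C in the bass the chord is in first inversion, so the figured bass is 65.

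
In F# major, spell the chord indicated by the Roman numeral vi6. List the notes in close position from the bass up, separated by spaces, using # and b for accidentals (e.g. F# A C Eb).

F# A# D#

In F# major, the submediant is D#, and the diatonic chord built there is a minor triad.
That chord is spelled D#-F#-A#.
With the 6 figure the chord is in first inversion; from the bass F# upward in close position it reads F#-A#-D#.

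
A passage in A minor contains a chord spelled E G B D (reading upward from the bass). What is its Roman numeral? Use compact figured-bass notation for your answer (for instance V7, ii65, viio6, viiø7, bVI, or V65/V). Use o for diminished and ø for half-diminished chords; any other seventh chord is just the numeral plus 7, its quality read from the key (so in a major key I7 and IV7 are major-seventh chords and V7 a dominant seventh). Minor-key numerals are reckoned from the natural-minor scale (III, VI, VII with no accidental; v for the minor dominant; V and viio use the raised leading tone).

v7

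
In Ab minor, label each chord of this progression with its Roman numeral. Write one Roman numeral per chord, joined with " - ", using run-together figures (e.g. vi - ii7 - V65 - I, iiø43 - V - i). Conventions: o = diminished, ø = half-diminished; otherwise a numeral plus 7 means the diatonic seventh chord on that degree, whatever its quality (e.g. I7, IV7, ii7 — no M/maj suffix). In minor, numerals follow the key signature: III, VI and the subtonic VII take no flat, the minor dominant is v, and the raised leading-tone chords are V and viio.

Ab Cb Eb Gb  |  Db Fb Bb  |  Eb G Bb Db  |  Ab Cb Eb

i7 - iio6 - V7 - i

Ab-Cb-Eb-Gb: minor seventh chord on Ab = scale degree 1 → i7.
Db-Fb-Bb has root Bb, degree 2 in Ab minor, so iio6.
Eb-G-Bb-Db: dominant seventh chord on Eb = scale degree 5 → V7.
Ab-Cb-Eb has root Ab, degree 1 in Ab minor, so i.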